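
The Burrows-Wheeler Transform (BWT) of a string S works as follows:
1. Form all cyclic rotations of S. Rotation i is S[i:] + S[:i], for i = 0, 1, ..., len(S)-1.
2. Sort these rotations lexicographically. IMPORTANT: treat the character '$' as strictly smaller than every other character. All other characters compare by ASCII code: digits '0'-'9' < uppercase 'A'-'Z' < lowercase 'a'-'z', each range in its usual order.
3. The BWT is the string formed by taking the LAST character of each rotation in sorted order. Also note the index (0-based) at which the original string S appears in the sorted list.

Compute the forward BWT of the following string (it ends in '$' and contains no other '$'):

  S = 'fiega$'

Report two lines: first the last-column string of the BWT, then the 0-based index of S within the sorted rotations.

All 6 rotations (rotation i = S[i:]+S[:i]):
  rot[0] = fiega$
  rot[1] = iega$f
  rot[2] = ega$fi
  rot[3] = ga$fie
  rot[4] = a$fieg
  rot[5] = $fiega
Sorted (with $ < everything):
  sorted[0] = $fiega  (last char: 'a')
  sorted[1] = a$fieg  (last char: 'g')
  sorted[2] = ega$fi  (last char: 'i')
  sorted[3] = fiega$  (last char: '$')
  sorted[4] = ga$fie  (last char: 'e')
  sorted[5] = iega$f  (last char: 'f')
Last column: agi$ef
Original string S is at sorted index 3

Answer: agi$ef
3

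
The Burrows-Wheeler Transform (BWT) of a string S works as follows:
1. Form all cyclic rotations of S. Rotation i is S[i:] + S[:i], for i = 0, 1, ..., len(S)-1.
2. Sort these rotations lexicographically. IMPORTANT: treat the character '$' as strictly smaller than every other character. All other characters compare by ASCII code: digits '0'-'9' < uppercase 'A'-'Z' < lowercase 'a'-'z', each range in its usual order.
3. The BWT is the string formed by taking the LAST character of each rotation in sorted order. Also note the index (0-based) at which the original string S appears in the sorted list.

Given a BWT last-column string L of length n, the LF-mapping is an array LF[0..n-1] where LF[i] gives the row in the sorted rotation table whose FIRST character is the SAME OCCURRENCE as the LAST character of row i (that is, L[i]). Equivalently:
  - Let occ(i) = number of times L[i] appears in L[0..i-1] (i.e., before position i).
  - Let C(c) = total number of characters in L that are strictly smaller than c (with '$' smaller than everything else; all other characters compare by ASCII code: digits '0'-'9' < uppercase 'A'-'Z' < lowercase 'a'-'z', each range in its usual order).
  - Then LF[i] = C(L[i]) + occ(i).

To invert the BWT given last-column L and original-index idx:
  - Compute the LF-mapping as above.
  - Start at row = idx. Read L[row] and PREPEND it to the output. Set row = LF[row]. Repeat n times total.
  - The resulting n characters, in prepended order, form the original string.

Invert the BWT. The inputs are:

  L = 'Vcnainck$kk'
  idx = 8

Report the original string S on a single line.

Answer: knickknacV$

Derivation:
LF mapping: 1 3 9 2 5 10 4 6 0 7 8
Walk LF starting at row 8, prepending L[row]:
  step 1: row=8, L[8]='$', prepend. Next row=LF[8]=0
  step 2: row=0, L[0]='V', prepend. Next row=LF[0]=1
  step 3: row=1, L[1]='c', prepend. Next row=LF[1]=3
  step 4: row=3, L[3]='a', prepend. Next row=LF[3]=2
  step 5: row=2, L[2]='n', prepend. Next row=LF[2]=9
  step 6: row=9, L[9]='k', prepend. Next row=LF[9]=7
  step 7: row=7, L[7]='k', prepend. Next row=LF[7]=6
  step 8: row=6, L[6]='c', prepend. Next row=LF[6]=4
  step 9: row=4, L[4]='i', prepend. Next row=LF[4]=5
  step 10: row=5, L[5]='n', prepend. Next row=LF[5]=10
  step 11: row=10, L[10]='k', prepend. Next row=LF[10]=8
Reversed output: knickknacV$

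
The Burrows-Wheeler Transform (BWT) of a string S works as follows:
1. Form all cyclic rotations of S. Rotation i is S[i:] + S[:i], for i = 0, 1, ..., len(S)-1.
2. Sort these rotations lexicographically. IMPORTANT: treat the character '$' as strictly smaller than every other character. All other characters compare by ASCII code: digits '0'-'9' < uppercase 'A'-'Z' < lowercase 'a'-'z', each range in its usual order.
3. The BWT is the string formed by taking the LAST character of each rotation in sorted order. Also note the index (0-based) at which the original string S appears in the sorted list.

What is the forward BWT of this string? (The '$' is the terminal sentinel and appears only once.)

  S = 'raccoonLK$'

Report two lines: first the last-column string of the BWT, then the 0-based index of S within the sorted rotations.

All 10 rotations (rotation i = S[i:]+S[:i]):
  rot[0] = raccoonLK$
  rot[1] = accoonLK$r
  rot[2] = ccoonLK$ra
  rot[3] = coonLK$rac
  rot[4] = oonLK$racc
  rot[5] = onLK$racco
  rot[6] = nLK$raccoo
  rot[7] = LK$raccoon
  rot[8] = K$raccoonL
  rot[9] = $raccoonLK
Sorted (with $ < everything):
  sorted[0] = $raccoonLK  (last char: 'K')
  sorted[1] = K$raccoonL  (last char: 'L')
  sorted[2] = LK$raccoon  (last char: 'n')
  sorted[3] = accoonLK$r  (last char: 'r')
  sorted[4] = ccoonLK$ra  (last char: 'a')
  sorted[5] = coonLK$rac  (last char: 'c')
  sorted[6] = nLK$raccoo  (last char: 'o')
  sorted[7] = onLK$racco  (last char: 'o')
  sorted[8] = oonLK$racc  (last char: 'c')
  sorted[9] = raccoonLK$  (last char: '$')
Last column: KLnracooc$
Original string S is at sorted index 9

Answer: KLnracooc$
9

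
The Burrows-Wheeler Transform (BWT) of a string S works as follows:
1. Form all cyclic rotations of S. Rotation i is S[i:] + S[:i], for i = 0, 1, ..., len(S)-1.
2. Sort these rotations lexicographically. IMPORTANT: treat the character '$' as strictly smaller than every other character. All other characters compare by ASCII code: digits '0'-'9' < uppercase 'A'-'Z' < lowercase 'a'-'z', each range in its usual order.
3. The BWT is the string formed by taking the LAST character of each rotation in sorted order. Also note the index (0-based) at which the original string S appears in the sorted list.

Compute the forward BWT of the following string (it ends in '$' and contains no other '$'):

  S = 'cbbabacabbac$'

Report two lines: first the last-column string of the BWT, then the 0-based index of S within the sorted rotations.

All 13 rotations (rotation i = S[i:]+S[:i]):
  rot[0] = cbbabacabbac$
  rot[1] = bbabacabbac$c
  rot[2] = babacabbac$cb
  rot[3] = abacabbac$cbb
  rot[4] = bacabbac$cbba
  rot[5] = acabbac$cbbab
  rot[6] = cabbac$cbbaba
  rot[7] = abbac$cbbabac
  rot[8] = bbac$cbbabaca
  rot[9] = bac$cbbabacab
  rot[10] = ac$cbbabacabb
  rot[11] = c$cbbabacabba
  rot[12] = $cbbabacabbac
Sorted (with $ < everything):
  sorted[0] = $cbbabacabbac  (last char: 'c')
  sorted[1] = abacabbac$cbb  (last char: 'b')
  sorted[2] = abbac$cbbabac  (last char: 'c')
  sorted[3] = ac$cbbabacabb  (last char: 'b')
  sorted[4] = acabbac$cbbab  (last char: 'b')
  sorted[5] = babacabbac$cb  (last char: 'b')
  sorted[6] = bac$cbbabacab  (last char: 'b')
  sorted[7] = bacabbac$cbba  (last char: 'a')
  sorted[8] = bbabacabbac$c  (last char: 'c')
  sorted[9] = bbac$cbbabaca  (last char: 'a')
  sorted[10] = c$cbbabacabba  (last char: 'a')
  sorted[11] = cabbac$cbbaba  (last char: 'a')
  sorted[12] = cbbabacabbac$  (last char: '$')
Last column: cbcbbbbacaaa$
Original string S is at sorted index 12

Answer: cbcbbbbacaaa$
12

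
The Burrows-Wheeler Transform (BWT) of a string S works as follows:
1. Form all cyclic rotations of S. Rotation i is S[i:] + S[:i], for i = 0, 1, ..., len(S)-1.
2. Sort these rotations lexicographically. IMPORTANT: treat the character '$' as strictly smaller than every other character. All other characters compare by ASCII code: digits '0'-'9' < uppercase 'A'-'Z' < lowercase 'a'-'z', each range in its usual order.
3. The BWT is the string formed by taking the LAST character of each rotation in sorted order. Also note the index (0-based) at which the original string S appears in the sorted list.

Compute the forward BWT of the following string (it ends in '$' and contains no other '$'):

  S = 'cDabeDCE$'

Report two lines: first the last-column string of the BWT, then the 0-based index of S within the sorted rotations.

Answer: EDecCDa$b
7

Derivation:
All 9 rotations (rotation i = S[i:]+S[:i]):
  rot[0] = cDabeDCE$
  rot[1] = DabeDCE$c
  rot[2] = abeDCE$cD
  rot[3] = beDCE$cDa
  rot[4] = eDCE$cDab
  rot[5] = DCE$cDabe
  rot[6] = CE$cDabeD
  rot[7] = E$cDabeDC
  rot[8] = $cDabeDCE
Sorted (with $ < everything):
  sorted[0] = $cDabeDCE  (last char: 'E')
  sorted[1] = CE$cDabeD  (last char: 'D')
  sorted[2] = DCE$cDabe  (last char: 'e')
  sorted[3] = DabeDCE$c  (last char: 'c')
  sorted[4] = E$cDabeDC  (last char: 'C')
  sorted[5] = abeDCE$cD  (last char: 'D')
  sorted[6] = beDCE$cDa  (last char: 'a')
  sorted[7] = cDabeDCE$  (last char: '$')
  sorted[8] = eDCE$cDab  (last char: 'b')
Last column: EDecCDa$b
Original string S is at sorted index 7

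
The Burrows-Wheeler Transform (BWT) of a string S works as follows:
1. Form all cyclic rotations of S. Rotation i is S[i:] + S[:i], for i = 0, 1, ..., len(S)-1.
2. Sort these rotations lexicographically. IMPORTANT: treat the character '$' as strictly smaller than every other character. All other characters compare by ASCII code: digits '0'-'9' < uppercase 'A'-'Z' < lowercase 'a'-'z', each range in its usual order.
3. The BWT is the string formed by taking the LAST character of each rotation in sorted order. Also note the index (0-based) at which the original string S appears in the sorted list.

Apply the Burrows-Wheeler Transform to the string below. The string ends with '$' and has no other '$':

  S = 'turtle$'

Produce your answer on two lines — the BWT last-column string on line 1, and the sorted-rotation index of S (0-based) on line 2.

All 7 rotations (rotation i = S[i:]+S[:i]):
  rot[0] = turtle$
  rot[1] = urtle$t
  rot[2] = rtle$tu
  rot[3] = tle$tur
  rot[4] = le$turt
  rot[5] = e$turtl
  rot[6] = $turtle
Sorted (with $ < everything):
  sorted[0] = $turtle  (last char: 'e')
  sorted[1] = e$turtl  (last char: 'l')
  sorted[2] = le$turt  (last char: 't')
  sorted[3] = rtle$tu  (last char: 'u')
  sorted[4] = tle$tur  (last char: 'r')
  sorted[5] = turtle$  (last char: '$')
  sorted[6] = urtle$t  (last char: 't')
Last column: eltur$t
Original string S is at sorted index 5

Answer: eltur$t
5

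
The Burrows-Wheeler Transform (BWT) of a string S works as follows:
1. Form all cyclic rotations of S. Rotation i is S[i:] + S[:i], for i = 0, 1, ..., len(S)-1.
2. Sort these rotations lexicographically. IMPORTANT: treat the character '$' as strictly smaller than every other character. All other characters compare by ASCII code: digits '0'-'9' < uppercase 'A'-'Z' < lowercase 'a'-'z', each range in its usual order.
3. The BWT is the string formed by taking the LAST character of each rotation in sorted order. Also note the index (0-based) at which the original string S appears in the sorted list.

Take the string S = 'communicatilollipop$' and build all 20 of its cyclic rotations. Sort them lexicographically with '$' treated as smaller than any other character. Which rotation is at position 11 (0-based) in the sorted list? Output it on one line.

All 20 rotations (rotation i = S[i:]+S[:i]):
  rot[0] = communicatilollipop$
  rot[1] = ommunicatilollipop$c
  rot[2] = mmunicatilollipop$co
  rot[3] = municatilollipop$com
  rot[4] = unicatilollipop$comm
  rot[5] = nicatilollipop$commu
  rot[6] = icatilollipop$commun
  rot[7] = catilollipop$communi
  rot[8] = atilollipop$communic
  rot[9] = tilollipop$communica
  rot[10] = ilollipop$communicat
  rot[11] = lollipop$communicati
  rot[12] = ollipop$communicatil
  rot[13] = llipop$communicatilo
  rot[14] = lipop$communicatilol
  rot[15] = ipop$communicatiloll
  rot[16] = pop$communicatilolli
  rot[17] = op$communicatilollip
  rot[18] = p$communicatilollipo
  rot[19] = $communicatilollipop
Sorted (with $ < everything):
  sorted[0] = $communicatilollipop
  sorted[1] = atilollipop$communic
  sorted[2] = catilollipop$communi
  sorted[3] = communicatilollipop$
  sorted[4] = icatilollipop$commun
  sorted[5] = ilollipop$communicat
  sorted[6] = ipop$communicatiloll
  sorted[7] = lipop$communicatilol
  sorted[8] = llipop$communicatilo
  sorted[9] = lollipop$communicati
  sorted[10] = mmunicatilollipop$co
  sorted[11] = municatilollipop$com
  sorted[12] = nicatilollipop$commu
  sorted[13] = ollipop$communicatil
  sorted[14] = ommunicatilollipop$c
  sorted[15] = op$communicatilollip
  sorted[16] = p$communicatilollipo
  sorted[17] = pop$communicatilolli
  sorted[18] = tilollipop$communica
  sorted[19] = unicatilollipop$comm
sorted[11] = municatilollipop$com

Answer: municatilollipop$com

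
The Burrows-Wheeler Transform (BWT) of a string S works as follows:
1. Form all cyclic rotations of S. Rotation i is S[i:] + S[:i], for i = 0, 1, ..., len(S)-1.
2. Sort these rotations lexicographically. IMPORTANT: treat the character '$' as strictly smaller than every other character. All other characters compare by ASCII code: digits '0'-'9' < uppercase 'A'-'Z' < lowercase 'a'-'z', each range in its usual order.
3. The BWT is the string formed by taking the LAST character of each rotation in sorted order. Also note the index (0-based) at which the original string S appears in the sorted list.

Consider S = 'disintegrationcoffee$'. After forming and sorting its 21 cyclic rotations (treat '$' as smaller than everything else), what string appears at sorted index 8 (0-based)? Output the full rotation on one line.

All 21 rotations (rotation i = S[i:]+S[:i]):
  rot[0] = disintegrationcoffee$
  rot[1] = isintegrationcoffee$d
  rot[2] = sintegrationcoffee$di
  rot[3] = integrationcoffee$dis
  rot[4] = ntegrationcoffee$disi
  rot[5] = tegrationcoffee$disin
  rot[6] = egrationcoffee$disint
  rot[7] = grationcoffee$disinte
  rot[8] = rationcoffee$disinteg
  rot[9] = ationcoffee$disintegr
  rot[10] = tioncoffee$disintegra
  rot[11] = ioncoffee$disintegrat
  rot[12] = oncoffee$disintegrati
  rot[13] = ncoffee$disintegratio
  rot[14] = coffee$disintegration
  rot[15] = offee$disintegrationc
  rot[16] = ffee$disintegrationco
  rot[17] = fee$disintegrationcof
  rot[18] = ee$disintegrationcoff
  rot[19] = e$disintegrationcoffe
  rot[20] = $disintegrationcoffee
Sorted (with $ < everything):
  sorted[0] = $disintegrationcoffee
  sorted[1] = ationcoffee$disintegr
  sorted[2] = coffee$disintegration
  sorted[3] = disintegrationcoffee$
  sorted[4] = e$disintegrationcoffe
  sorted[5] = ee$disintegrationcoff
  sorted[6] = egrationcoffee$disint
  sorted[7] = fee$disintegrationcof
  sorted[8] = ffee$disintegrationco
  sorted[9] = grationcoffee$disinte
  sorted[10] = integrationcoffee$dis
  sorted[11] = ioncoffee$disintegrat
  sorted[12] = isintegrationcoffee$d
  sorted[13] = ncoffee$disintegratio
  sorted[14] = ntegrationcoffee$disi
  sorted[15] = offee$disintegrationc
  sorted[16] = oncoffee$disintegrati
  sorted[17] = rationcoffee$disinteg
  sorted[18] = sintegrationcoffee$di
  sorted[19] = tegrationcoffee$disin
  sorted[20] = tioncoffee$disintegra
sorted[8] = ffee$disintegrationco

Answer: ffee$disintegrationco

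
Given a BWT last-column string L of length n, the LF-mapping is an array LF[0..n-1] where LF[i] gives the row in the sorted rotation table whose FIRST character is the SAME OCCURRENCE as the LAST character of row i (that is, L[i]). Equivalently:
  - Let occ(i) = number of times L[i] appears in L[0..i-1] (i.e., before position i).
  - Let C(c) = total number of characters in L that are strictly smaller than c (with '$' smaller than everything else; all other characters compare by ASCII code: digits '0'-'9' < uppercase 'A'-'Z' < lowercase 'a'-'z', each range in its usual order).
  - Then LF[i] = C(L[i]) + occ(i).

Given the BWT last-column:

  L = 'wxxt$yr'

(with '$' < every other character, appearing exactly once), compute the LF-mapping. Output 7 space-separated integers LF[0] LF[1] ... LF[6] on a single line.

Answer: 3 4 5 2 0 6 1

Derivation:
Char counts: '$':1, 'r':1, 't':1, 'w':1, 'x':2, 'y':1
C (first-col start): C('$')=0, C('r')=1, C('t')=2, C('w')=3, C('x')=4, C('y')=6
L[0]='w': occ=0, LF[0]=C('w')+0=3+0=3
L[1]='x': occ=0, LF[1]=C('x')+0=4+0=4
L[2]='x': occ=1, LF[2]=C('x')+1=4+1=5
L[3]='t': occ=0, LF[3]=C('t')+0=2+0=2
L[4]='$': occ=0, LF[4]=C('$')+0=0+0=0
L[5]='y': occ=0, LF[5]=C('y')+0=6+0=6
L[6]='r': occ=0, LF[6]=C('r')+0=1+0=1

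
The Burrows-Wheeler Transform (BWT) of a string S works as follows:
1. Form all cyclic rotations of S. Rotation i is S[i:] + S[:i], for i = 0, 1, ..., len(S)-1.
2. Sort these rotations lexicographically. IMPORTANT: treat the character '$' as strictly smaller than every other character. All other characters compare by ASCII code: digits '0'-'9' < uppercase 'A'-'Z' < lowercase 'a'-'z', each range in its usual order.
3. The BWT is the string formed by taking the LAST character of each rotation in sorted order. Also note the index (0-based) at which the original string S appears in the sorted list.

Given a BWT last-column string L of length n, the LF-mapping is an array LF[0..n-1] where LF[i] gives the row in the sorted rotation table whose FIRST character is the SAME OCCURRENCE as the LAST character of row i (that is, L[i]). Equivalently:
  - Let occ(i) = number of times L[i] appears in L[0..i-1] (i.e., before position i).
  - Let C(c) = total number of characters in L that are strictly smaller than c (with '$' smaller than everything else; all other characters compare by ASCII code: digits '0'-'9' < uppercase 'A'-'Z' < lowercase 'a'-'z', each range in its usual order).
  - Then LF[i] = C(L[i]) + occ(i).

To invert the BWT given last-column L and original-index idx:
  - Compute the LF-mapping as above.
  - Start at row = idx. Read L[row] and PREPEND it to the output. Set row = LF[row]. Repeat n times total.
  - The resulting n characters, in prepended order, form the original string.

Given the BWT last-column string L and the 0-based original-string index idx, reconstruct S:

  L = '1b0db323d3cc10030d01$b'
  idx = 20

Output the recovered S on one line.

LF mapping: 6 14 1 19 15 10 9 11 20 12 17 18 7 2 3 13 4 21 5 8 0 16
Walk LF starting at row 20, prepending L[row]:
  step 1: row=20, L[20]='$', prepend. Next row=LF[20]=0
  step 2: row=0, L[0]='1', prepend. Next row=LF[0]=6
  step 3: row=6, L[6]='2', prepend. Next row=LF[6]=9
  step 4: row=9, L[9]='3', prepend. Next row=LF[9]=12
  step 5: row=12, L[12]='1', prepend. Next row=LF[12]=7
  step 6: row=7, L[7]='3', prepend. Next row=LF[7]=11
  step 7: row=11, L[11]='c', prepend. Next row=LF[11]=18
  step 8: row=18, L[18]='0', prepend. Next row=LF[18]=5
  step 9: row=5, L[5]='3', prepend. Next row=LF[5]=10
  step 10: row=10, L[10]='c', prepend. Next row=LF[10]=17
  step 11: row=17, L[17]='d', prepend. Next row=LF[17]=21
  step 12: row=21, L[21]='b', prepend. Next row=LF[21]=16
  step 13: row=16, L[16]='0', prepend. Next row=LF[16]=4
  step 14: row=4, L[4]='b', prepend. Next row=LF[4]=15
  step 15: row=15, L[15]='3', prepend. Next row=LF[15]=13
  step 16: row=13, L[13]='0', prepend. Next row=LF[13]=2
  step 17: row=2, L[2]='0', prepend. Next row=LF[2]=1
  step 18: row=1, L[1]='b', prepend. Next row=LF[1]=14
  step 19: row=14, L[14]='0', prepend. Next row=LF[14]=3
  step 20: row=3, L[3]='d', prepend. Next row=LF[3]=19
  step 21: row=19, L[19]='1', prepend. Next row=LF[19]=8
  step 22: row=8, L[8]='d', prepend. Next row=LF[8]=20
Reversed output: d1d0b003b0bdc30c31321$

Answer: d1d0b003b0bdc30c31321$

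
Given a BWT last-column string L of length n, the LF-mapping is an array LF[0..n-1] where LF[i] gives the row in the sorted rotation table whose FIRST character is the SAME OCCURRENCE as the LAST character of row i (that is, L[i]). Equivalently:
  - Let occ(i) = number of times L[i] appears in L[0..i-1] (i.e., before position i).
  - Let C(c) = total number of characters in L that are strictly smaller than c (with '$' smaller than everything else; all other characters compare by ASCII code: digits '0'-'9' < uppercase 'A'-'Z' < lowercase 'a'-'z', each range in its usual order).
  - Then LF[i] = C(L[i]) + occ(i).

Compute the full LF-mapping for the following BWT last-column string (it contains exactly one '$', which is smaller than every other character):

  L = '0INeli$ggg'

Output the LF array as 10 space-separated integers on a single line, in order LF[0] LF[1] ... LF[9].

Answer: 1 2 3 4 9 8 0 5 6 7

Derivation:
Char counts: '$':1, '0':1, 'I':1, 'N':1, 'e':1, 'g':3, 'i':1, 'l':1
C (first-col start): C('$')=0, C('0')=1, C('I')=2, C('N')=3, C('e')=4, C('g')=5, C('i')=8, C('l')=9
L[0]='0': occ=0, LF[0]=C('0')+0=1+0=1
L[1]='I': occ=0, LF[1]=C('I')+0=2+0=2
L[2]='N': occ=0, LF[2]=C('N')+0=3+0=3
L[3]='e': occ=0, LF[3]=C('e')+0=4+0=4
L[4]='l': occ=0, LF[4]=C('l')+0=9+0=9
L[5]='i': occ=0, LF[5]=C('i')+0=8+0=8
L[6]='$': occ=0, LF[6]=C('$')+0=0+0=0
L[7]='g': occ=0, LF[7]=C('g')+0=5+0=5
L[8]='g': occ=1, LF[8]=C('g')+1=5+1=6
L[9]='g': occ=2, LF[9]=C('g')+2=5+2=7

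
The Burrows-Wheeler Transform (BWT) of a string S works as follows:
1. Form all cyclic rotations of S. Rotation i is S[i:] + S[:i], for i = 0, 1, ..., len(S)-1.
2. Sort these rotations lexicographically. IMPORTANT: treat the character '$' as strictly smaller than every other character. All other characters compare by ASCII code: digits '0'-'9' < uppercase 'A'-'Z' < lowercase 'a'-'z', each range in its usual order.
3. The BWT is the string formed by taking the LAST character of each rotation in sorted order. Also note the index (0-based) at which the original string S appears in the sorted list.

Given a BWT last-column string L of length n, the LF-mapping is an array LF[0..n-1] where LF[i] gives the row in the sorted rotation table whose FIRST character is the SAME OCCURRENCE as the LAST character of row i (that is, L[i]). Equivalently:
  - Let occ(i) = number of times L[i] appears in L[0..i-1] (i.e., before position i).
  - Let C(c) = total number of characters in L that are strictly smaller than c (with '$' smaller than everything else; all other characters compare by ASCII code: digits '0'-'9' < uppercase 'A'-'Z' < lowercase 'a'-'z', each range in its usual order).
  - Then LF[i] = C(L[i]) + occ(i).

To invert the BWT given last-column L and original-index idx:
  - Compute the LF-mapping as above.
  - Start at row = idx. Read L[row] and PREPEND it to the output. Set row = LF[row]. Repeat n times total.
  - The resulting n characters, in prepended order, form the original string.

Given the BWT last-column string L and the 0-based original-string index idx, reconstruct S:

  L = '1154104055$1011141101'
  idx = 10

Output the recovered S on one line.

LF mapping: 5 6 18 15 7 1 16 2 19 20 0 8 3 9 10 11 17 12 13 4 14
Walk LF starting at row 10, prepending L[row]:
  step 1: row=10, L[10]='$', prepend. Next row=LF[10]=0
  step 2: row=0, L[0]='1', prepend. Next row=LF[0]=5
  step 3: row=5, L[5]='0', prepend. Next row=LF[5]=1
  step 4: row=1, L[1]='1', prepend. Next row=LF[1]=6
  step 5: row=6, L[6]='4', prepend. Next row=LF[6]=16
  step 6: row=16, L[16]='4', prepend. Next row=LF[16]=17
  step 7: row=17, L[17]='1', prepend. Next row=LF[17]=12
  step 8: row=12, L[12]='0', prepend. Next row=LF[12]=3
  step 9: row=3, L[3]='4', prepend. Next row=LF[3]=15
  step 10: row=15, L[15]='1', prepend. Next row=LF[15]=11
  step 11: row=11, L[11]='1', prepend. Next row=LF[11]=8
  step 12: row=8, L[8]='5', prepend. Next row=LF[8]=19
  step 13: row=19, L[19]='0', prepend. Next row=LF[19]=4
  step 14: row=4, L[4]='1', prepend. Next row=LF[4]=7
  step 15: row=7, L[7]='0', prepend. Next row=LF[7]=2
  step 16: row=2, L[2]='5', prepend. Next row=LF[2]=18
  step 17: row=18, L[18]='1', prepend. Next row=LF[18]=13
  step 18: row=13, L[13]='1', prepend. Next row=LF[13]=9
  step 19: row=9, L[9]='5', prepend. Next row=LF[9]=20
  step 20: row=20, L[20]='1', prepend. Next row=LF[20]=14
  step 21: row=14, L[14]='1', prepend. Next row=LF[14]=10
Reversed output: 11511501051140144101$

Answer: 11511501051140144101$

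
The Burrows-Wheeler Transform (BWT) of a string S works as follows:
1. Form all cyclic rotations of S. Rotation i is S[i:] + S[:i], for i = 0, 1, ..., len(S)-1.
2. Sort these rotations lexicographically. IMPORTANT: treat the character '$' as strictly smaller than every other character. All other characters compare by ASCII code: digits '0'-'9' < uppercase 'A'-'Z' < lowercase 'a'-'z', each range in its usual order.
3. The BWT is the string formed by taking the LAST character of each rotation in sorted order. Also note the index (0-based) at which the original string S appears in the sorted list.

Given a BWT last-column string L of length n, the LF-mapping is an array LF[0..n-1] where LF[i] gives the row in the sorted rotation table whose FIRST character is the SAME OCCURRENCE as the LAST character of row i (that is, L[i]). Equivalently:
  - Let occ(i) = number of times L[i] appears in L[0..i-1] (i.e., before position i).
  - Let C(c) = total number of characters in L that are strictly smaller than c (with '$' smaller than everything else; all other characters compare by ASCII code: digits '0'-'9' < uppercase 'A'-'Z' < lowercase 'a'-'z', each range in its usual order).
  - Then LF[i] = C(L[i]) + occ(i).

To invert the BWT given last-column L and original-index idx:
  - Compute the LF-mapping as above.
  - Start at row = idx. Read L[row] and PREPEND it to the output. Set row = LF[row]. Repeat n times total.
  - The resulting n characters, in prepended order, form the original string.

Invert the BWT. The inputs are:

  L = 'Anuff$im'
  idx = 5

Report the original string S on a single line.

LF mapping: 1 6 7 2 3 0 4 5
Walk LF starting at row 5, prepending L[row]:
  step 1: row=5, L[5]='$', prepend. Next row=LF[5]=0
  step 2: row=0, L[0]='A', prepend. Next row=LF[0]=1
  step 3: row=1, L[1]='n', prepend. Next row=LF[1]=6
  step 4: row=6, L[6]='i', prepend. Next row=LF[6]=4
  step 5: row=4, L[4]='f', prepend. Next row=LF[4]=3
  step 6: row=3, L[3]='f', prepend. Next row=LF[3]=2
  step 7: row=2, L[2]='u', prepend. Next row=LF[2]=7
  step 8: row=7, L[7]='m', prepend. Next row=LF[7]=5
Reversed output: muffinA$

Answer: muffinA$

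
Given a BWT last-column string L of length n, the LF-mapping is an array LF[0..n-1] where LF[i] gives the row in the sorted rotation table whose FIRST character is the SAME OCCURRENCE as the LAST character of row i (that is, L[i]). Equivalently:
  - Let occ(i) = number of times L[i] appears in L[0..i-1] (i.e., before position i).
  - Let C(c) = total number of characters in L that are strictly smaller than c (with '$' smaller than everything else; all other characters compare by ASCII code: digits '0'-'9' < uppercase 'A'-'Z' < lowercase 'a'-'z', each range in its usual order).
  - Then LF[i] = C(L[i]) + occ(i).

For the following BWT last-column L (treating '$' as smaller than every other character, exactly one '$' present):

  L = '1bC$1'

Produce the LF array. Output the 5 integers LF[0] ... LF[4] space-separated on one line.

Char counts: '$':1, '1':2, 'C':1, 'b':1
C (first-col start): C('$')=0, C('1')=1, C('C')=3, C('b')=4
L[0]='1': occ=0, LF[0]=C('1')+0=1+0=1
L[1]='b': occ=0, LF[1]=C('b')+0=4+0=4
L[2]='C': occ=0, LF[2]=C('C')+0=3+0=3
L[3]='$': occ=0, LF[3]=C('$')+0=0+0=0
L[4]='1': occ=1, LF[4]=C('1')+1=1+1=2

Answer: 1 4 3 0 2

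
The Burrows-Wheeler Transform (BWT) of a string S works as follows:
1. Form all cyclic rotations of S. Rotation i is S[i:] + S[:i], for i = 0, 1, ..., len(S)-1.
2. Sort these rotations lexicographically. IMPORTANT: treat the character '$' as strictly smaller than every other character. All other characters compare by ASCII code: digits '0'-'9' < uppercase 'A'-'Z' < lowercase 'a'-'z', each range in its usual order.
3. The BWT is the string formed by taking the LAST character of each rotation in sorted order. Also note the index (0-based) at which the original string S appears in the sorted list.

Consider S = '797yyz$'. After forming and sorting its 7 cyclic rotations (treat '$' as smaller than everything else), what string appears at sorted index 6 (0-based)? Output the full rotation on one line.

Answer: z$797yy

Derivation:
All 7 rotations (rotation i = S[i:]+S[:i]):
  rot[0] = 797yyz$
  rot[1] = 97yyz$7
  rot[2] = 7yyz$79
  rot[3] = yyz$797
  rot[4] = yz$797y
  rot[5] = z$797yy
  rot[6] = $797yyz
Sorted (with $ < everything):
  sorted[0] = $797yyz
  sorted[1] = 797yyz$
  sorted[2] = 7yyz$79
  sorted[3] = 97yyz$7
  sorted[4] = yyz$797
  sorted[5] = yz$797y
  sorted[6] = z$797yy
sorted[6] = z$797yy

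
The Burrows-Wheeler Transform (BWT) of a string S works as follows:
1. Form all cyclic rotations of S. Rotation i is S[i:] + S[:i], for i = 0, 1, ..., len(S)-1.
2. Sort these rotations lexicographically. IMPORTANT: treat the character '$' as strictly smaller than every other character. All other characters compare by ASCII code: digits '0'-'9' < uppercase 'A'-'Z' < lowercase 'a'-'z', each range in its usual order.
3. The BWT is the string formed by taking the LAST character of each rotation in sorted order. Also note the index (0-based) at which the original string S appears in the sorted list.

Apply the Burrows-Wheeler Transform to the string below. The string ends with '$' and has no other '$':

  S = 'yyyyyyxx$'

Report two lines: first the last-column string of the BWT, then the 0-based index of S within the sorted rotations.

Answer: xxyyyyyy$
8

Derivation:
All 9 rotations (rotation i = S[i:]+S[:i]):
  rot[0] = yyyyyyxx$
  rot[1] = yyyyyxx$y
  rot[2] = yyyyxx$yy
  rot[3] = yyyxx$yyy
  rot[4] = yyxx$yyyy
  rot[5] = yxx$yyyyy
  rot[6] = xx$yyyyyy
  rot[7] = x$yyyyyyx
  rot[8] = $yyyyyyxx
Sorted (with $ < everything):
  sorted[0] = $yyyyyyxx  (last char: 'x')
  sorted[1] = x$yyyyyyx  (last char: 'x')
  sorted[2] = xx$yyyyyy  (last char: 'y')
  sorted[3] = yxx$yyyyy  (last char: 'y')
  sorted[4] = yyxx$yyyy  (last char: 'y')
  sorted[5] = yyyxx$yyy  (last char: 'y')
  sorted[6] = yyyyxx$yy  (last char: 'y')
  sorted[7] = yyyyyxx$y  (last char: 'y')
  sorted[8] = yyyyyyxx$  (last char: '$')
Last column: xxyyyyyy$
Original string S is at sorted index 8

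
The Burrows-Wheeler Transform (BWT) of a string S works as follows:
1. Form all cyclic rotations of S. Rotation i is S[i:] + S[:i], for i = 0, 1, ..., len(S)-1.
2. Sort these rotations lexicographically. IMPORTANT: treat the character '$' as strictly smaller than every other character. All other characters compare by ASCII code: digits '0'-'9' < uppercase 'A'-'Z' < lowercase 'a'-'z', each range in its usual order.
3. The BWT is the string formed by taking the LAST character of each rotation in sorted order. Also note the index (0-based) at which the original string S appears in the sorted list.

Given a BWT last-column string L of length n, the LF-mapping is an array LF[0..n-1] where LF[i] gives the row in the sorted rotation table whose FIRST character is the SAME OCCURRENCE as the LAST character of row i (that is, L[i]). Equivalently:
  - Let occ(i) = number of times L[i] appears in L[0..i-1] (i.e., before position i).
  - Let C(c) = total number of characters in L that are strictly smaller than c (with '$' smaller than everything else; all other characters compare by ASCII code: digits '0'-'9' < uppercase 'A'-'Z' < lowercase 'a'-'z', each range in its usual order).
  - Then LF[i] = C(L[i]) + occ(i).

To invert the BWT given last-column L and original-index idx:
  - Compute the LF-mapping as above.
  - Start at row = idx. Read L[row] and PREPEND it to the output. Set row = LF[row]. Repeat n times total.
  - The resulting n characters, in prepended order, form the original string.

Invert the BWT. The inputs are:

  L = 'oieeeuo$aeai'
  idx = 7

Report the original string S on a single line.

LF mapping: 9 7 3 4 5 11 10 0 1 6 2 8
Walk LF starting at row 7, prepending L[row]:
  step 1: row=7, L[7]='$', prepend. Next row=LF[7]=0
  step 2: row=0, L[0]='o', prepend. Next row=LF[0]=9
  step 3: row=9, L[9]='e', prepend. Next row=LF[9]=6
  step 4: row=6, L[6]='o', prepend. Next row=LF[6]=10
  step 5: row=10, L[10]='a', prepend. Next row=LF[10]=2
  step 6: row=2, L[2]='e', prepend. Next row=LF[2]=3
  step 7: row=3, L[3]='e', prepend. Next row=LF[3]=4
  step 8: row=4, L[4]='e', prepend. Next row=LF[4]=5
  step 9: row=5, L[5]='u', prepend. Next row=LF[5]=11
  step 10: row=11, L[11]='i', prepend. Next row=LF[11]=8
  step 11: row=8, L[8]='a', prepend. Next row=LF[8]=1
  step 12: row=1, L[1]='i', prepend. Next row=LF[1]=7
Reversed output: iaiueeeaoeo$

Answer: iaiueeeaoeo$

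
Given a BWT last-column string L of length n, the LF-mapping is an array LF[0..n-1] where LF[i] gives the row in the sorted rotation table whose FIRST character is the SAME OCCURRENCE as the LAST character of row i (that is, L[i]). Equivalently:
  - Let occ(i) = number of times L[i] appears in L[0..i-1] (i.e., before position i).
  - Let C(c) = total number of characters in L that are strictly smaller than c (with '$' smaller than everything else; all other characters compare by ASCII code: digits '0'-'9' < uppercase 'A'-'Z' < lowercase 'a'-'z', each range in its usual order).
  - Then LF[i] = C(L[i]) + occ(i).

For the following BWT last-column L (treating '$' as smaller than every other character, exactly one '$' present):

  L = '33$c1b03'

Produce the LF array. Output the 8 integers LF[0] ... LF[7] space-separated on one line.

Answer: 3 4 0 7 2 6 1 5

Derivation:
Char counts: '$':1, '0':1, '1':1, '3':3, 'b':1, 'c':1
C (first-col start): C('$')=0, C('0')=1, C('1')=2, C('3')=3, C('b')=6, C('c')=7
L[0]='3': occ=0, LF[0]=C('3')+0=3+0=3
L[1]='3': occ=1, LF[1]=C('3')+1=3+1=4
L[2]='$': occ=0, LF[2]=C('$')+0=0+0=0
L[3]='c': occ=0, LF[3]=C('c')+0=7+0=7
L[4]='1': occ=0, LF[4]=C('1')+0=2+0=2
L[5]='b': occ=0, LF[5]=C('b')+0=6+0=6
L[6]='0': occ=0, LF[6]=C('0')+0=1+0=1
L[7]='3': occ=2, LF[7]=C('3')+2=3+2=5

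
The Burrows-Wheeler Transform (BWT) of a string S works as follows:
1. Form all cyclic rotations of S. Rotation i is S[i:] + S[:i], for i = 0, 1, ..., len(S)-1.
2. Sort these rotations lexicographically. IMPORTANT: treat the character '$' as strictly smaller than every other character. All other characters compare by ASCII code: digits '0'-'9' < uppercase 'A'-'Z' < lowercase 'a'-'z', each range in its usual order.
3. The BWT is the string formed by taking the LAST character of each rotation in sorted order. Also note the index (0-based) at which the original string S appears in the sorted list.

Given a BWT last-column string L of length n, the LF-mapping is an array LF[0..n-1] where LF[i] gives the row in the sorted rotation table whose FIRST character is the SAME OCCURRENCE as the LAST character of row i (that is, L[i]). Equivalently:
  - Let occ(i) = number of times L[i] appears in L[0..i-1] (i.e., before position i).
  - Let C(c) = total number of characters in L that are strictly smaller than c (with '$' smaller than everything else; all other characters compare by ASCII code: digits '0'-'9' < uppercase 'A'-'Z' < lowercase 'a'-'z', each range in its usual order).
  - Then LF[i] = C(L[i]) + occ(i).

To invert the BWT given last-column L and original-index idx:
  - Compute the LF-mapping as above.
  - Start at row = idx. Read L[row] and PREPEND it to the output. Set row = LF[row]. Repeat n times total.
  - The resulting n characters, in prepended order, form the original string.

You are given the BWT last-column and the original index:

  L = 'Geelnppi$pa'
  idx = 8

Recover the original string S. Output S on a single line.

LF mapping: 1 3 4 6 7 8 9 5 0 10 2
Walk LF starting at row 8, prepending L[row]:
  step 1: row=8, L[8]='$', prepend. Next row=LF[8]=0
  step 2: row=0, L[0]='G', prepend. Next row=LF[0]=1
  step 3: row=1, L[1]='e', prepend. Next row=LF[1]=3
  step 4: row=3, L[3]='l', prepend. Next row=LF[3]=6
  step 5: row=6, L[6]='p', prepend. Next row=LF[6]=9
  step 6: row=9, L[9]='p', prepend. Next row=LF[9]=10
  step 7: row=10, L[10]='a', prepend. Next row=LF[10]=2
  step 8: row=2, L[2]='e', prepend. Next row=LF[2]=4
  step 9: row=4, L[4]='n', prepend. Next row=LF[4]=7
  step 10: row=7, L[7]='i', prepend. Next row=LF[7]=5
  step 11: row=5, L[5]='p', prepend. Next row=LF[5]=8
Reversed output: pineappleG$

Answer: pineappleG$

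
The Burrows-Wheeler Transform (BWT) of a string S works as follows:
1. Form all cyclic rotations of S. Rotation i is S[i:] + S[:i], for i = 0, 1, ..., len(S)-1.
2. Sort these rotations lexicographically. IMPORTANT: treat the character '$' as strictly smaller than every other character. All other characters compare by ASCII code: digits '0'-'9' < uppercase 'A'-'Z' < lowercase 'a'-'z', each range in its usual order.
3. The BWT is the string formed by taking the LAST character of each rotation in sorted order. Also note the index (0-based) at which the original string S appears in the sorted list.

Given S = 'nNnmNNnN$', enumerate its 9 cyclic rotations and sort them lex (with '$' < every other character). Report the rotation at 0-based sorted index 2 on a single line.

Answer: NNnN$nNnm

Derivation:
All 9 rotations (rotation i = S[i:]+S[:i]):
  rot[0] = nNnmNNnN$
  rot[1] = NnmNNnN$n
  rot[2] = nmNNnN$nN
  rot[3] = mNNnN$nNn
  rot[4] = NNnN$nNnm
  rot[5] = NnN$nNnmN
  rot[6] = nN$nNnmNN
  rot[7] = N$nNnmNNn
  rot[8] = $nNnmNNnN
Sorted (with $ < everything):
  sorted[0] = $nNnmNNnN
  sorted[1] = N$nNnmNNn
  sorted[2] = NNnN$nNnm
  sorted[3] = NnN$nNnmN
  sorted[4] = NnmNNnN$n
  sorted[5] = mNNnN$nNn
  sorted[6] = nN$nNnmNN
  sorted[7] = nNnmNNnN$
  sorted[8] = nmNNnN$nN
sorted[2] = NNnN$nNnm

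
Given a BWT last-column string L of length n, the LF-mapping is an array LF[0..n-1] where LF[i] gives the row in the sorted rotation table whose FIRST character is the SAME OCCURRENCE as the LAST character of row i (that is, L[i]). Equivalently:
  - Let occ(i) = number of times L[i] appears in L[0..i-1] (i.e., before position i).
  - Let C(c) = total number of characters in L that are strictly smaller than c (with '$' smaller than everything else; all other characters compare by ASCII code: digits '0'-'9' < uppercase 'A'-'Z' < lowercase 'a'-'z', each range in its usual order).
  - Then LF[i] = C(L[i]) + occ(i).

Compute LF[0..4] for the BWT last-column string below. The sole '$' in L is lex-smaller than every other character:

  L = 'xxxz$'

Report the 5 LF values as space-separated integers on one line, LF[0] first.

Char counts: '$':1, 'x':3, 'z':1
C (first-col start): C('$')=0, C('x')=1, C('z')=4
L[0]='x': occ=0, LF[0]=C('x')+0=1+0=1
L[1]='x': occ=1, LF[1]=C('x')+1=1+1=2
L[2]='x': occ=2, LF[2]=C('x')+2=1+2=3
L[3]='z': occ=0, LF[3]=C('z')+0=4+0=4
L[4]='$': occ=0, LF[4]=C('$')+0=0+0=0

Answer: 1 2 3 4 0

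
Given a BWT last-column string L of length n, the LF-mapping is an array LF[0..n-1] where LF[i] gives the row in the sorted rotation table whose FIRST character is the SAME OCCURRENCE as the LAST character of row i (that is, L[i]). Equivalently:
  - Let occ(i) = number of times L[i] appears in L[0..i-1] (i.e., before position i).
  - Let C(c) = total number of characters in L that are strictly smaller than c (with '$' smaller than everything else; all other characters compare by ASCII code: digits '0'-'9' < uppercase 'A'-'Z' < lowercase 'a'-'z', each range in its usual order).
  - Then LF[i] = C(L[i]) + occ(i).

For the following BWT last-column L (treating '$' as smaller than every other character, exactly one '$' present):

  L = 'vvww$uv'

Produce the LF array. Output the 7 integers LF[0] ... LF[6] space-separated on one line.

Char counts: '$':1, 'u':1, 'v':3, 'w':2
C (first-col start): C('$')=0, C('u')=1, C('v')=2, C('w')=5
L[0]='v': occ=0, LF[0]=C('v')+0=2+0=2
L[1]='v': occ=1, LF[1]=C('v')+1=2+1=3
L[2]='w': occ=0, LF[2]=C('w')+0=5+0=5
L[3]='w': occ=1, LF[3]=C('w')+1=5+1=6
L[4]='$': occ=0, LF[4]=C('$')+0=0+0=0
L[5]='u': occ=0, LF[5]=C('u')+0=1+0=1
L[6]='v': occ=2, LF[6]=C('v')+2=2+2=4

Answer: 2 3 5 6 0 1 4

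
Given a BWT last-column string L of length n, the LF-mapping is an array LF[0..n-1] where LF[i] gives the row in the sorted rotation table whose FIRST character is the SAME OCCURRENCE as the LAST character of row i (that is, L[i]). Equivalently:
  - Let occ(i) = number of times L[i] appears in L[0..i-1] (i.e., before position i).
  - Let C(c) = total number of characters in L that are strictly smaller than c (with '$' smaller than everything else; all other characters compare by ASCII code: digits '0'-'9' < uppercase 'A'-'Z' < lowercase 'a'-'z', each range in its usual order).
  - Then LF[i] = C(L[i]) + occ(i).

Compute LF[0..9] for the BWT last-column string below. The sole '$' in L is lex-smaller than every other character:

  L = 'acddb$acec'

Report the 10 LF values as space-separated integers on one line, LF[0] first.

Answer: 1 4 7 8 3 0 2 5 9 6

Derivation:
Char counts: '$':1, 'a':2, 'b':1, 'c':3, 'd':2, 'e':1
C (first-col start): C('$')=0, C('a')=1, C('b')=3, C('c')=4, C('d')=7, C('e')=9
L[0]='a': occ=0, LF[0]=C('a')+0=1+0=1
L[1]='c': occ=0, LF[1]=C('c')+0=4+0=4
L[2]='d': occ=0, LF[2]=C('d')+0=7+0=7
L[3]='d': occ=1, LF[3]=C('d')+1=7+1=8
L[4]='b': occ=0, LF[4]=C('b')+0=3+0=3
L[5]='$': occ=0, LF[5]=C('$')+0=0+0=0
L[6]='a': occ=1, LF[6]=C('a')+1=1+1=2
L[7]='c': occ=1, LF[7]=C('c')+1=4+1=5
L[8]='e': occ=0, LF[8]=C('e')+0=9+0=9
L[9]='c': occ=2, LF[9]=C('c')+2=4+2=6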